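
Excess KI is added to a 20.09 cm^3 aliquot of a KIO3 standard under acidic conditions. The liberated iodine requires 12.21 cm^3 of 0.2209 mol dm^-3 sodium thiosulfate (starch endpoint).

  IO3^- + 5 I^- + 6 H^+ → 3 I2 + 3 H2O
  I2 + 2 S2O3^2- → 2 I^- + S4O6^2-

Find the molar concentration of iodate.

n(S2O3^2-) = 0.01221 × 0.2209 = 2.697 × 10^-3 mol
n(I2) = n(S2O3^2-)/2 = 1.349 × 10^-3 mol
From the 1:3 ratio, n(IO3^-) in the aliquot = 1/3 × 1.349 × 10^-3 = 4.495 × 10^-4 mol
[IO3^-] = 4.495 × 10^-4 / 0.02009 = 0.02238 mol/L

0.02238 mol/L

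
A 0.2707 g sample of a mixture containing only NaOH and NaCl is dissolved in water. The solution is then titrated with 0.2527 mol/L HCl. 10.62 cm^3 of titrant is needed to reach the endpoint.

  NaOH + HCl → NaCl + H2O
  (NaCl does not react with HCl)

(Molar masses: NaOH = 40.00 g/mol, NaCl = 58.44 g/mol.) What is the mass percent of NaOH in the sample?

39.66 %

n(HCl) = 0.01062 × 0.2527 = 2.684 × 10^-3 mol
Let x = n(NaOH), y = n(NaCl).
Titrant: 1x = 2.684 × 10^-3;  mass: 40.00x + 58.44y = 0.2707
Solving, x = 2.684 × 10^-3 mol, y = 2.795 × 10^-3 mol
mass of NaOH = 2.684 × 10^-3 × 40.00 = 0.1073 g
% NaOH = 0.1073 / 0.2707 × 100 = 39.66 %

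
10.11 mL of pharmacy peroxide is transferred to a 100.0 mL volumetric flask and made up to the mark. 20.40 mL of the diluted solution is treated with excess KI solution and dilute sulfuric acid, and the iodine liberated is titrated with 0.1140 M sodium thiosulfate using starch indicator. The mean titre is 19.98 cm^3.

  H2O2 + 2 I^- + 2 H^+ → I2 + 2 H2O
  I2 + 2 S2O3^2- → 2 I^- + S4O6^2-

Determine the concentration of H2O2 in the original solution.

n(S2O3^2-) = 0.01998 × 0.1140 = 2.278 × 10^-3 mol
n(I2) = n(S2O3^2-)/2 = 1.139 × 10^-3 mol
n(H2O2) in the aliquot = 1.139 × 10^-3 mol (1:1 ratio)
[H2O2]_dilute = 1.139 × 10^-3 / 0.02040 = 0.05583 mol/L
[H2O2]_original = 0.05583 × 100.0/10.11 = 0.5522 mol/L

0.5522 M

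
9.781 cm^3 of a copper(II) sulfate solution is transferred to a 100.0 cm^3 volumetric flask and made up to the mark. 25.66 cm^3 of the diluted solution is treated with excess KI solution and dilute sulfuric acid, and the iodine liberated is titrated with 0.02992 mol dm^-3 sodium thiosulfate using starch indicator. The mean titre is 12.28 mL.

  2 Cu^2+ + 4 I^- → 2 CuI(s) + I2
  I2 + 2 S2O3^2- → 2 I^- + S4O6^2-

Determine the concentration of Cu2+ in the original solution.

n(S2O3^2-) = 0.01228 × 0.02992 = 3.674 × 10^-4 mol
n(I2) = n(S2O3^2-)/2 = 1.837 × 10^-4 mol
From the 2:1 ratio, n(Cu2+) in the aliquot = 2/1 × 1.837 × 10^-4 = 3.674 × 10^-4 mol
[Cu2+]_dilute = 3.674 × 10^-4 / 0.02566 = 0.01432 mol/L
[Cu2+]_original = 0.01432 × 100.0/9.781 = 0.1464 mol/L

0.1464 mol/L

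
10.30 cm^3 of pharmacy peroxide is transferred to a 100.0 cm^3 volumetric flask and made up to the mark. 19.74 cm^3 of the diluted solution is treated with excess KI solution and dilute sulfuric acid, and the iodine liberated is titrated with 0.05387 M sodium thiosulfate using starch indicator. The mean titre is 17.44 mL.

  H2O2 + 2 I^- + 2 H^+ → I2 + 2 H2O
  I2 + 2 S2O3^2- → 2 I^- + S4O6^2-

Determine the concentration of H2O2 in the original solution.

n(S2O3^2-) = 0.01744 × 0.05387 = 9.395 × 10^-4 mol
n(I2) = n(S2O3^2-)/2 = 4.697 × 10^-4 mol
n(H2O2) in the aliquot = 4.697 × 10^-4 mol (1:1 ratio)
[H2O2]_dilute = 4.697 × 10^-4 / 0.01974 = 0.02380 mol/L
[H2O2]_original = 0.02380 × 100.0/10.30 = 0.2310 mol/L

0.2310 M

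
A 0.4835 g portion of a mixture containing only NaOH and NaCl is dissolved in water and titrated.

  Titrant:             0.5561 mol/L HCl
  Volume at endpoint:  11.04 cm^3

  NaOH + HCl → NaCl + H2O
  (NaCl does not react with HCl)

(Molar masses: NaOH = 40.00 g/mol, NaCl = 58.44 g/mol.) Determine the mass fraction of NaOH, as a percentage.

50.79 %

n(HCl) = 0.01104 × 0.5561 = 6.139 × 10^-3 mol
Let x = n(NaOH), y = n(NaCl).
Titrant: 1x = 6.139 × 10^-3;  mass: 40.00x + 58.44y = 0.4835
Solving, x = 6.139 × 10^-3 mol, y = 4.071 × 10^-3 mol
mass of NaOH = 6.139 × 10^-3 × 40.00 = 0.2456 g
% NaOH = 0.2456 / 0.4835 × 100 = 50.79 %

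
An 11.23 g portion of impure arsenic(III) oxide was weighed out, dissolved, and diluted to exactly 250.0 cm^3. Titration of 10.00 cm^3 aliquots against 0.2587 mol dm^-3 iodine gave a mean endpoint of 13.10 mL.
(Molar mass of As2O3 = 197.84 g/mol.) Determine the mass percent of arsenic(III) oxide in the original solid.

74.63 %

As2O3 + 2 I2 + 2 H2O → As2O5 + 4 HI
n(I2) per titration = 0.01310 × 0.2587 = 3.389 × 10^-3 mol
From the 1:2 ratio, n(As2O3) in each aliquot = 1/2 × 3.389 × 10^-3 = 1.694 × 10^-3 mol
n(As2O3) in the whole flask = 1.694 × 10^-3 × 250.0/10.00 = 0.04236 mol
mass of As2O3 = 0.04236 × 197.84 = 8.381 g
% As2O3 = 8.381 / 11.23 × 100 = 74.63 %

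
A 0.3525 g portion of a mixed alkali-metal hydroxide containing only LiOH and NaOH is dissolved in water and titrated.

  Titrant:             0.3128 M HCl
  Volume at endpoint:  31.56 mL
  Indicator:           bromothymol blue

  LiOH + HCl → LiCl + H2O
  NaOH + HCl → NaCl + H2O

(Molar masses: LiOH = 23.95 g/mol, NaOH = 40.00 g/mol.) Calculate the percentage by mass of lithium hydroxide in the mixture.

17.94 %

n(HCl) = 0.03156 × 0.3128 = 9.872 × 10^-3 mol
Let x = n(LiOH), y = n(NaOH).
Titrant: 1x + 1y = 9.872 × 10^-3;  mass: 23.95x + 40.00y = 0.3525
Solving, x = 2.640 × 10^-3 mol, y = 7.232 × 10^-3 mol
mass of LiOH = 2.640 × 10^-3 × 23.95 = 0.06324 g
% LiOH = 0.06324 / 0.3525 × 100 = 17.94 %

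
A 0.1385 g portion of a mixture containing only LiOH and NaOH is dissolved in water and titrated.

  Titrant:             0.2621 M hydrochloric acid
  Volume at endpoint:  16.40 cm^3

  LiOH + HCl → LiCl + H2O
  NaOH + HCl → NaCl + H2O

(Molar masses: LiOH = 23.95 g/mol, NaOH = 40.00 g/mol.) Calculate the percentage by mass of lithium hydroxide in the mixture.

n(HCl) = 0.01640 × 0.2621 = 4.298 × 10^-3 mol
Let x = n(LiOH), y = n(NaOH).
Titrant: 1x + 1y = 4.298 × 10^-3;  mass: 23.95x + 40.00y = 0.1385
Solving, x = 2.083 × 10^-3 mol, y = 2.215 × 10^-3 mol
mass of LiOH = 2.083 × 10^-3 × 23.95 = 0.04990 g
% LiOH = 0.04990 / 0.1385 × 100 = 36.03 %

36.03 %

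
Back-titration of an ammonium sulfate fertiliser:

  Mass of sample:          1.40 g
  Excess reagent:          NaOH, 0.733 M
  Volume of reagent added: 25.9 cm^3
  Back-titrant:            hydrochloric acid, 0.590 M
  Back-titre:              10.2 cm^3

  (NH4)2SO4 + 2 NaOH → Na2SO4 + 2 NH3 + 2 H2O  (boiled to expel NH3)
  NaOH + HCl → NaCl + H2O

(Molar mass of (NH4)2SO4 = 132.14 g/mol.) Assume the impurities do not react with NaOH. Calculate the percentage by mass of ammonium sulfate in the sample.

n(NaOH) added = 0.0259 × 0.733 = 0.0190 mol
n(HCl) used in back-titration = 0.0102 × 0.590 = 6.02 × 10^-3 mol
n(NaOH) left over = 6.02 × 10^-3 mol (1:1 ratio)
n(NaOH) consumed by analyte = 0.0190 − 6.02 × 10^-3 = 0.0130 mol
From the 1:2 ratio, n((NH4)2SO4) = 1/2 × 0.0130 = 6.48 × 10^-3 mol
mass of (NH4)2SO4 = 6.48 × 10^-3 × 132.14 = 0.857 g
% (NH4)2SO4 = 0.857 / 1.40 × 100 = 61.2 %

61.2 %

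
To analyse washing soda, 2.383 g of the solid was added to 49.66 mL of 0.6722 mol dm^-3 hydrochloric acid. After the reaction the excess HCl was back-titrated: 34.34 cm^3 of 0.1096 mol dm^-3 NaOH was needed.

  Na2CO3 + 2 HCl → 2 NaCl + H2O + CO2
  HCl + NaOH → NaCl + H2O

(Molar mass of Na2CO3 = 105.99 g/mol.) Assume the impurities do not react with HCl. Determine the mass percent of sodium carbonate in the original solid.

n(HCl) added = 0.04966 × 0.6722 = 0.03338 mol
n(NaOH) used in back-titration = 0.03434 × 0.1096 = 3.764 × 10^-3 mol
n(HCl) left over = 3.764 × 10^-3 mol (1:1 ratio)
n(HCl) consumed by analyte = 0.03338 − 3.764 × 10^-3 = 0.02962 mol
From the 1:2 ratio, n(Na2CO3) = 1/2 × 0.02962 = 0.01481 mol
mass of Na2CO3 = 0.01481 × 105.99 = 1.570 g
% Na2CO3 = 1.570 / 2.383 × 100 = 65.87 %

65.87 %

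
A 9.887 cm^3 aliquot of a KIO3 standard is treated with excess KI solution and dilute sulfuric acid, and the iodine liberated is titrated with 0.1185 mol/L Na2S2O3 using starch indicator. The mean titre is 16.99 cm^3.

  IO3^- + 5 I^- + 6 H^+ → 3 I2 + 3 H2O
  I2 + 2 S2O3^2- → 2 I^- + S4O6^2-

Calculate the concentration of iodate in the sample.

n(S2O3^2-) = 0.01699 × 0.1185 = 2.013 × 10^-3 mol
n(I2) = n(S2O3^2-)/2 = 1.007 × 10^-3 mol
From the 1:3 ratio, n(IO3^-) in the aliquot = 1/3 × 1.007 × 10^-3 = 3.356 × 10^-4 mol
[IO3^-] = 3.356 × 10^-4 / 0.009887 = 0.03394 mol/L

0.03394 mol/L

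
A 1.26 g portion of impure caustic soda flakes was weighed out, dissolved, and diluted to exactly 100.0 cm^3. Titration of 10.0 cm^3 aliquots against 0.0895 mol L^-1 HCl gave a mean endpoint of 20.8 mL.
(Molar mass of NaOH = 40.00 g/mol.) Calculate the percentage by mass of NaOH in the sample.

NaOH + HCl → NaCl + H2O
n(HCl) per titration = 0.0208 × 0.0895 = 1.86 × 10^-3 mol
n(NaOH) in each aliquot = 1.86 × 10^-3 mol (1:1 ratio)
n(NaOH) in the whole flask = 1.86 × 10^-3 × 100.0/10.0 = 0.0186 mol
mass of NaOH = 0.0186 × 40.00 = 0.745 g
% NaOH = 0.745 / 1.26 × 100 = 59.1 %

59.1 %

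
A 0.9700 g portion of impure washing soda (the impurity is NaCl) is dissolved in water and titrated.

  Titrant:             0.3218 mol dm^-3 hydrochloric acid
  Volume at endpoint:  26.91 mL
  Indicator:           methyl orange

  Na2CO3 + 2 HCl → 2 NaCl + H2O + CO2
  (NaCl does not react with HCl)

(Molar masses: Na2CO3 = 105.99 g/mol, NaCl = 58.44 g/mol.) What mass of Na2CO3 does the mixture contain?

n(HCl) = 0.02691 × 0.3218 = 8.660 × 10^-3 mol
Let x = n(Na2CO3), y = n(NaCl).
Titrant: 2x = 8.660 × 10^-3;  mass: 105.99x + 58.44y = 0.9700
Solving, x = 4.330 × 10^-3 mol, y = 8.745 × 10^-3 mol
mass of Na2CO3 = 4.330 × 10^-3 × 105.99 = 0.4589 g

0.4589 g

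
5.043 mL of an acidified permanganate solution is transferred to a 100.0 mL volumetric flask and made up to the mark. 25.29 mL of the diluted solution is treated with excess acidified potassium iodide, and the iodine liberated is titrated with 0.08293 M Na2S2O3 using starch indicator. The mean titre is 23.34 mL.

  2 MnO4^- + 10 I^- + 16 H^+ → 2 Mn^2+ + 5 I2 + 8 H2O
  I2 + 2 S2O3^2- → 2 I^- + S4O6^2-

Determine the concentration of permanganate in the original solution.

0.3035 M

n(S2O3^2-) = 0.02334 × 0.08293 = 1.936 × 10^-3 mol
n(I2) = n(S2O3^2-)/2 = 9.678 × 10^-4 mol
From the 2:5 ratio, n(MnO4^-) in the aliquot = 2/5 × 9.678 × 10^-4 = 3.871 × 10^-4 mol
[MnO4^-]_dilute = 3.871 × 10^-4 / 0.02529 = 0.01531 mol/L
[MnO4^-]_original = 0.01531 × 100.0/5.043 = 0.3035 mol/L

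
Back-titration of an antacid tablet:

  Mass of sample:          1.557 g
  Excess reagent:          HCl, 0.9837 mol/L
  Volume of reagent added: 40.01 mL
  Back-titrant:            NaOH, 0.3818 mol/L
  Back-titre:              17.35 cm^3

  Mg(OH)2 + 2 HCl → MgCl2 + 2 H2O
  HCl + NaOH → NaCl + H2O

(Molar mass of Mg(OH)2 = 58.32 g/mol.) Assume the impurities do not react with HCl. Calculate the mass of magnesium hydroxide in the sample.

0.9545 g

n(HCl) added = 0.04001 × 0.9837 = 0.03936 mol
n(NaOH) used in back-titration = 0.01735 × 0.3818 = 6.624 × 10^-3 mol
n(HCl) left over = 6.624 × 10^-3 mol (1:1 ratio)
n(HCl) consumed by analyte = 0.03936 − 6.624 × 10^-3 = 0.03273 mol
From the 1:2 ratio, n(Mg(OH)2) = 1/2 × 0.03273 = 0.01637 mol
mass of Mg(OH)2 = 0.01637 × 58.32 = 0.9545 g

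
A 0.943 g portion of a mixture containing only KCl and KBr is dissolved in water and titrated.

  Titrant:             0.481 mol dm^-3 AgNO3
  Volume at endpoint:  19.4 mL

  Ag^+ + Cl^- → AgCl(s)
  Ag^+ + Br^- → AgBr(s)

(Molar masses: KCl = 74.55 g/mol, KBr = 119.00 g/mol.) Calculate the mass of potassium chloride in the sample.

0.281 g

n(AgNO3) = 0.0194 × 0.481 = 9.33 × 10^-3 mol
Let x = n(KCl), y = n(KBr).
Titrant: 1x + 1y = 9.33 × 10^-3;  mass: 74.55x + 119.00y = 0.943
Solving, x = 3.77 × 10^-3 mol, y = 5.56 × 10^-3 mol
mass of KCl = 3.77 × 10^-3 × 74.55 = 0.281 g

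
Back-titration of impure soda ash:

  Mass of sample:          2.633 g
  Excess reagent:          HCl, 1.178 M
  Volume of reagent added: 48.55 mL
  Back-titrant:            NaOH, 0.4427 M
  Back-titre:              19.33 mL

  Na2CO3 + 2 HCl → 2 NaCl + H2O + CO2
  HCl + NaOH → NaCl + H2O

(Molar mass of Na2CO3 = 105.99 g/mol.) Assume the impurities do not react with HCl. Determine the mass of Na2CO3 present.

n(HCl) added = 0.04855 × 1.178 = 0.05719 mol
n(NaOH) used in back-titration = 0.01933 × 0.4427 = 8.557 × 10^-3 mol
n(HCl) left over = 8.557 × 10^-3 mol (1:1 ratio)
n(HCl) consumed by analyte = 0.05719 − 8.557 × 10^-3 = 0.04863 mol
From the 1:2 ratio, n(Na2CO3) = 1/2 × 0.04863 = 0.02432 mol
mass of Na2CO3 = 0.02432 × 105.99 = 2.577 g

2.577 g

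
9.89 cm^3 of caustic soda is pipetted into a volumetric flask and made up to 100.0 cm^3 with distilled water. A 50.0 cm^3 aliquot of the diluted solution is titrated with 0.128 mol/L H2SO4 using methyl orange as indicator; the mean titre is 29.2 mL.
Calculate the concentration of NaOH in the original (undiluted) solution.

1.51 mol/L

2 NaOH + H2SO4 → Na2SO4 + 2 H2O
n(H2SO4) = 0.0292 × 0.128 = 3.74 × 10^-3 mol
From the 2:1 ratio, n(NaOH) in the aliquot = 2/1 × 3.74 × 10^-3 = 7.48 × 10^-3 mol
[NaOH]_dilute = 7.48 × 10^-3 / 0.0500 = 0.150 mol/L
Dilution factor = 100.0 / 9.89 = 10.11
[NaOH]_stock = 0.150 × 10.11 = 1.51 mol/L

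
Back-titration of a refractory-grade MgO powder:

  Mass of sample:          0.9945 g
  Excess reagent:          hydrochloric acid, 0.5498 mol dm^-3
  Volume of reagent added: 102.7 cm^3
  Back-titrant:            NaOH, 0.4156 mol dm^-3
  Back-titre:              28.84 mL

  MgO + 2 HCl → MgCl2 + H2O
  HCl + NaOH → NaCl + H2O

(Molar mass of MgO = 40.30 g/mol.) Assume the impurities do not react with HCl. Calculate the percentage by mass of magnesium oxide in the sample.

n(HCl) added = 0.1027 × 0.5498 = 0.05646 mol
n(NaOH) used in back-titration = 0.02884 × 0.4156 = 0.01199 mol
n(HCl) left over = 0.01199 mol (1:1 ratio)
n(HCl) consumed by analyte = 0.05646 − 0.01199 = 0.04448 mol
From the 1:2 ratio, n(MgO) = 1/2 × 0.04448 = 0.02224 mol
mass of MgO = 0.02224 × 40.30 = 0.8962 g
% MgO = 0.8962 / 0.9945 × 100 = 90.12 %

90.12 %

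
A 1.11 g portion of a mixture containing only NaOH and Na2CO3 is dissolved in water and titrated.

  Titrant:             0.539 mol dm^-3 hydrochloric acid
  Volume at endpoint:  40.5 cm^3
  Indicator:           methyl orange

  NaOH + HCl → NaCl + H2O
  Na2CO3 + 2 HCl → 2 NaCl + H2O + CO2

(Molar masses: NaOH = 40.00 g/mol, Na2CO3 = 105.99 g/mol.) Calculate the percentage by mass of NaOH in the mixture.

n(HCl) = 0.0405 × 0.539 = 0.0218 mol
Let x = n(NaOH), y = n(Na2CO3).
Titrant: 1x + 2y = 0.0218;  mass: 40.00x + 105.99y = 1.11
Solving, x = 3.61 × 10^-3 mol, y = 9.11 × 10^-3 mol
mass of NaOH = 3.61 × 10^-3 × 40.00 = 0.144 g
% NaOH = 0.144 / 1.11 × 100 = 13.0 %

13.0 %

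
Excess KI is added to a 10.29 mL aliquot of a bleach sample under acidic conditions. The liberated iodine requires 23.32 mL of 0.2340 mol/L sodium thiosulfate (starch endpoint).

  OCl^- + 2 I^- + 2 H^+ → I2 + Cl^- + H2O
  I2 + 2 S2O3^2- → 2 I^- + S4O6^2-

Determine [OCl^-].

0.2652 mol/L

n(S2O3^2-) = 0.02332 × 0.2340 = 5.457 × 10^-3 mol
n(I2) = n(S2O3^2-)/2 = 2.728 × 10^-3 mol
n(OCl^-) in the aliquot = 2.728 × 10^-3 mol (1:1 ratio)
[OCl^-] = 2.728 × 10^-3 / 0.01029 = 0.2652 mol/L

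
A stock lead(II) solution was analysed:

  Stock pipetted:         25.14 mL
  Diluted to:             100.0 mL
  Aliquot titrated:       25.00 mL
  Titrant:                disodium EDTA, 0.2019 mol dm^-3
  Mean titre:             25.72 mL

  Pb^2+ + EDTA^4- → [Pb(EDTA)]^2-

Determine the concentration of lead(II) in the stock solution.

0.8262 mol/L

n(EDTA) = 0.02572 × 0.2019 = 5.193 × 10^-3 mol
n(Pb2+) in the aliquot = 5.193 × 10^-3 mol (1:1 ratio)
[Pb2+]_dilute = 5.193 × 10^-3 / 0.02500 = 0.2077 mol/L
Dilution factor = 100.0 / 25.14 = 3.978
[Pb2+]_stock = 0.2077 × 3.978 = 0.8262 mol/L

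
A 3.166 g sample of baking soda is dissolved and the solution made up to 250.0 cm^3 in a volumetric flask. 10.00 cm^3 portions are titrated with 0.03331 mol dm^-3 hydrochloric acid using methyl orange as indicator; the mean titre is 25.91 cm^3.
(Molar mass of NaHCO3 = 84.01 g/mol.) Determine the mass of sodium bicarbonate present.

1.813 g

NaHCO3 + HCl → NaCl + H2O + CO2
n(HCl) per titration = 0.02591 × 0.03331 = 8.631 × 10^-4 mol
n(NaHCO3) in each aliquot = 8.631 × 10^-4 mol (1:1 ratio)
n(NaHCO3) in the whole flask = 8.631 × 10^-4 × 250.0/10.00 = 0.02158 mol
mass of NaHCO3 = 0.02158 × 84.01 = 1.813 g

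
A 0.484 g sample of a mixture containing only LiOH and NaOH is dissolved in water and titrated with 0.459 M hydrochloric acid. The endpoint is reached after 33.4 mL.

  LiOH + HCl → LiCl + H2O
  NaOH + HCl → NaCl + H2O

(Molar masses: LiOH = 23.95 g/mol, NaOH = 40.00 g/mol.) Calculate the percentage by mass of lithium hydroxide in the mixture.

39.8 %

n(HCl) = 0.0334 × 0.459 = 0.0153 mol
Let x = n(LiOH), y = n(NaOH).
Titrant: 1x + 1y = 0.0153;  mass: 23.95x + 40.00y = 0.484
Solving, x = 8.05 × 10^-3 mol, y = 7.28 × 10^-3 mol
mass of LiOH = 8.05 × 10^-3 × 23.95 = 0.193 g
% LiOH = 0.193 / 0.484 × 100 = 39.8 %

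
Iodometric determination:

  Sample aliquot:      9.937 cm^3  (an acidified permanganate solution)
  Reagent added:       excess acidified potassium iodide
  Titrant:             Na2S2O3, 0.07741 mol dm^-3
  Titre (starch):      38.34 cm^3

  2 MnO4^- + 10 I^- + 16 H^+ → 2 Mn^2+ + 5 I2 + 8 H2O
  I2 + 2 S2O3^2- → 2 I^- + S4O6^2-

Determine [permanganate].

0.05973 mol/L

n(S2O3^2-) = 0.03834 × 0.07741 = 2.968 × 10^-3 mol
n(I2) = n(S2O3^2-)/2 = 1.484 × 10^-3 mol
From the 2:5 ratio, n(MnO4^-) in the aliquot = 2/5 × 1.484 × 10^-3 = 5.936 × 10^-4 mol
[MnO4^-] = 5.936 × 10^-4 / 0.009937 = 0.05973 mol/L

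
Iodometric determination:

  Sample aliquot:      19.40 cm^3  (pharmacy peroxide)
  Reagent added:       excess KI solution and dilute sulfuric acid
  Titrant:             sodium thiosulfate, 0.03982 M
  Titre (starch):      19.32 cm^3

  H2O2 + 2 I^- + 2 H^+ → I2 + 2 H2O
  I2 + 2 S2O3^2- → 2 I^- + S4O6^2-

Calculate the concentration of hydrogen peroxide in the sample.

0.01983 M

n(S2O3^2-) = 0.01932 × 0.03982 = 7.693 × 10^-4 mol
n(I2) = n(S2O3^2-)/2 = 3.847 × 10^-4 mol
n(H2O2) in the aliquot = 3.847 × 10^-4 mol (1:1 ratio)
[H2O2] = 3.847 × 10^-4 / 0.01940 = 0.01983 mol/L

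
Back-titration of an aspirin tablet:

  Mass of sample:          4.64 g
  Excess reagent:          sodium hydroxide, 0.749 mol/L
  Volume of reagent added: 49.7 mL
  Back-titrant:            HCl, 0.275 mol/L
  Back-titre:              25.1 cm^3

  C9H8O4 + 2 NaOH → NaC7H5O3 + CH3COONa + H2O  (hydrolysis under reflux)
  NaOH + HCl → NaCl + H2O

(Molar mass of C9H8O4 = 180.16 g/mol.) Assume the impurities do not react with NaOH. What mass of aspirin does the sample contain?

2.73 g

n(NaOH) added = 0.0497 × 0.749 = 0.0372 mol
n(HCl) used in back-titration = 0.0251 × 0.275 = 6.90 × 10^-3 mol
n(NaOH) left over = 6.90 × 10^-3 mol (1:1 ratio)
n(NaOH) consumed by analyte = 0.0372 − 6.90 × 10^-3 = 0.0303 mol
From the 1:2 ratio, n(C9H8O4) = 1/2 × 0.0303 = 0.0152 mol
mass of C9H8O4 = 0.0152 × 180.16 = 2.73 g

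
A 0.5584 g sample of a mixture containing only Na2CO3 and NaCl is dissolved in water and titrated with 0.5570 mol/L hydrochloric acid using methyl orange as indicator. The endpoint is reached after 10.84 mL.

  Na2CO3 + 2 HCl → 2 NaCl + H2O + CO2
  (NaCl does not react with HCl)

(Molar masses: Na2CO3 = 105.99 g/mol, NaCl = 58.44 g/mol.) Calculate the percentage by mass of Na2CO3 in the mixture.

n(HCl) = 0.01084 × 0.5570 = 6.038 × 10^-3 mol
Let x = n(Na2CO3), y = n(NaCl).
Titrant: 2x = 6.038 × 10^-3;  mass: 105.99x + 58.44y = 0.5584
Solving, x = 3.019 × 10^-3 mol, y = 4.080 × 10^-3 mol
mass of Na2CO3 = 3.019 × 10^-3 × 105.99 = 0.3200 g
% Na2CO3 = 0.3200 / 0.5584 × 100 = 57.30 %

57.30 %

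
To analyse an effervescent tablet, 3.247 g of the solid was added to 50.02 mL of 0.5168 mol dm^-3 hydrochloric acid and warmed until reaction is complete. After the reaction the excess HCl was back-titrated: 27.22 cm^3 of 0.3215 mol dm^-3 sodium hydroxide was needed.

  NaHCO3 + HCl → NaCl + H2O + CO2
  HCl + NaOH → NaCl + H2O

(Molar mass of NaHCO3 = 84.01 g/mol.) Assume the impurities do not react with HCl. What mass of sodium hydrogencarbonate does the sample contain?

n(HCl) added = 0.05002 × 0.5168 = 0.02585 mol
n(NaOH) used in back-titration = 0.02722 × 0.3215 = 8.751 × 10^-3 mol
n(HCl) left over = 8.751 × 10^-3 mol (1:1 ratio)
n(HCl) consumed by analyte = 0.02585 − 8.751 × 10^-3 = 0.01710 mol
n(NaHCO3) = 0.01710 mol (1:1 ratio)
mass of NaHCO3 = 0.01710 × 84.01 = 1.436 g

1.436 g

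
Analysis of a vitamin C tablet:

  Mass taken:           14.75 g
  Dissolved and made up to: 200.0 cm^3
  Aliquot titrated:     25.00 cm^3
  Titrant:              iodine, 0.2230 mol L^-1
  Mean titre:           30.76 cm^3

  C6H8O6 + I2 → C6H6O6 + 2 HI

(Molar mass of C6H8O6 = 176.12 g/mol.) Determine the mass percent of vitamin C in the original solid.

n(I2) per titration = 0.03076 × 0.2230 = 6.859 × 10^-3 mol
n(C6H8O6) in each aliquot = 6.859 × 10^-3 mol (1:1 ratio)
n(C6H8O6) in the whole flask = 6.859 × 10^-3 × 200.0/25.00 = 0.05488 mol
mass of C6H8O6 = 0.05488 × 176.12 = 9.665 g
% C6H8O6 = 9.665 / 14.75 × 100 = 65.52 %

65.52 %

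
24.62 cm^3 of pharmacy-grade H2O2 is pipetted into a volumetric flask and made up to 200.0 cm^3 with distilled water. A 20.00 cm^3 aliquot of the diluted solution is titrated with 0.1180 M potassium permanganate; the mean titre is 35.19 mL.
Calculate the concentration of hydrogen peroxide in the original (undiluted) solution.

2 MnO4^- + 5 H2O2 + 6 H^+ → 2 Mn^2+ + 5 O2 + 8 H2O
n(KMnO4) = 0.03519 × 0.1180 = 4.152 × 10^-3 mol
From the 5:2 ratio, n(H2O2) in the aliquot = 5/2 × 4.152 × 10^-3 = 0.01038 mol
[H2O2]_dilute = 0.01038 / 0.02000 = 0.5191 mol/L
Dilution factor = 200.0 / 24.62 = 8.123
[H2O2]_stock = 0.5191 × 8.123 = 4.217 mol/L

4.217 M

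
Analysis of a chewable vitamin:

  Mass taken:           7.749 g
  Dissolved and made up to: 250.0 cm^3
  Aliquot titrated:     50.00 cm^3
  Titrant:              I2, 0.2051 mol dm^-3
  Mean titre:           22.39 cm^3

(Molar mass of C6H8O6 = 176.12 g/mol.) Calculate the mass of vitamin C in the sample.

4.044 g

C6H8O6 + I2 → C6H6O6 + 2 HI
n(I2) per titration = 0.02239 × 0.2051 = 4.592 × 10^-3 mol
n(C6H8O6) in each aliquot = 4.592 × 10^-3 mol (1:1 ratio)
n(C6H8O6) in the whole flask = 4.592 × 10^-3 × 250.0/50.00 = 0.02296 mol
mass of C6H8O6 = 0.02296 × 176.12 = 4.044 g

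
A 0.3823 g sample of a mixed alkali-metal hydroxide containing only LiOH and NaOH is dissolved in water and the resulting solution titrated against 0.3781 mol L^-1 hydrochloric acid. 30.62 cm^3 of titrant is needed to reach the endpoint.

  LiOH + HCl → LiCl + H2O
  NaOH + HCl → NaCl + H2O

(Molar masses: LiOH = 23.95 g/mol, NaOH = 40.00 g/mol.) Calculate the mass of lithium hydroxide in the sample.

n(HCl) = 0.03062 × 0.3781 = 0.01158 mol
Let x = n(LiOH), y = n(NaOH).
Titrant: 1x + 1y = 0.01158;  mass: 23.95x + 40.00y = 0.3823
Solving, x = 5.034 × 10^-3 mol, y = 6.543 × 10^-3 mol
mass of LiOH = 5.034 × 10^-3 × 23.95 = 0.1206 g

0.1206 g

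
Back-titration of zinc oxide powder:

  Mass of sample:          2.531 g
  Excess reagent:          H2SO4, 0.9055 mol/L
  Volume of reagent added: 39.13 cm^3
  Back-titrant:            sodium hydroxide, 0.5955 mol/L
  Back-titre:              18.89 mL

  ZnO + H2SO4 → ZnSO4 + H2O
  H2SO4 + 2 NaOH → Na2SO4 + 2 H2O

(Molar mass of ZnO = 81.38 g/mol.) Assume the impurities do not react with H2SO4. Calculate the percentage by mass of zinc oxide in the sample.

n(H2SO4) added = 0.03913 × 0.9055 = 0.03543 mol
n(NaOH) used in back-titration = 0.01889 × 0.5955 = 0.01125 mol
From the 1:2 ratio, n(H2SO4) left over = 1/2 × 0.01125 = 5.624 × 10^-3 mol
n(H2SO4) consumed by analyte = 0.03543 − 5.624 × 10^-3 = 0.02981 mol
n(ZnO) = 0.02981 mol (1:1 ratio)
mass of ZnO = 0.02981 × 81.38 = 2.426 g
% ZnO = 2.426 / 2.531 × 100 = 95.84 %

95.84 %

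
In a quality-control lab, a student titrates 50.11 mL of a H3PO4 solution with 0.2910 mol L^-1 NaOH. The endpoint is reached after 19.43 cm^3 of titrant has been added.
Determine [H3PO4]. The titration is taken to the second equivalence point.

0.05642 mol/L

H3PO4 + 2 NaOH → Na2HPO4 + 2 H2O
n(NaOH) = 0.01943 L × 0.2910 mol/L = 5.654 × 10^-3 mol
From the 1:2 mole ratio, n(H3PO4) = 1/2 × 5.654 × 10^-3 = 2.827 × 10^-3 mol
[H3PO4] = 2.827 × 10^-3 mol / 0.05011 L = 0.05642 mol/L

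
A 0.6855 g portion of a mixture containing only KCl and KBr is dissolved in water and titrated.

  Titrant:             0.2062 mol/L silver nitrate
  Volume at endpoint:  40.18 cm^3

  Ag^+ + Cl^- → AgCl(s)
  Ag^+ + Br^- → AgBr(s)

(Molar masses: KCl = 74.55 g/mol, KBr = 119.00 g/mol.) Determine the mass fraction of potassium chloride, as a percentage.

n(AgNO3) = 0.04018 × 0.2062 = 8.285 × 10^-3 mol
Let x = n(KCl), y = n(KBr).
Titrant: 1x + 1y = 8.285 × 10^-3;  mass: 74.55x + 119.00y = 0.6855
Solving, x = 6.759 × 10^-3 mol, y = 1.526 × 10^-3 mol
mass of KCl = 6.759 × 10^-3 × 74.55 = 0.5039 g
% KCl = 0.5039 / 0.6855 × 100 = 73.50 %

73.50 %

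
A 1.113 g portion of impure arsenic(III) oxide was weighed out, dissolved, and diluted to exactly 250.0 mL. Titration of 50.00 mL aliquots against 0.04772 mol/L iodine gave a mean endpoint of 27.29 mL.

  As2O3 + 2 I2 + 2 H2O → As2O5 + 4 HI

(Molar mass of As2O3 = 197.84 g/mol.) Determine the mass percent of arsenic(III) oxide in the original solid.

n(I2) per titration = 0.02729 × 0.04772 = 1.302 × 10^-3 mol
From the 1:2 ratio, n(As2O3) in each aliquot = 1/2 × 1.302 × 10^-3 = 6.511 × 10^-4 mol
n(As2O3) in the whole flask = 6.511 × 10^-4 × 250.0/50.00 = 3.256 × 10^-3 mol
mass of As2O3 = 3.256 × 10^-3 × 197.84 = 0.6441 g
% As2O3 = 0.6441 / 1.113 × 100 = 57.87 %

57.87 %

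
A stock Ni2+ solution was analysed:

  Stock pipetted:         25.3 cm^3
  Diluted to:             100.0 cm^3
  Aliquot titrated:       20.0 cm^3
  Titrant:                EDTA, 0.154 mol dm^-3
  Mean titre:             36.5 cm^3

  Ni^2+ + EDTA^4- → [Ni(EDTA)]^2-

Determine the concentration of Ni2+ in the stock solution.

n(EDTA) = 0.0365 × 0.154 = 5.62 × 10^-3 mol
n(Ni2+) in the aliquot = 5.62 × 10^-3 mol (1:1 ratio)
[Ni2+]_dilute = 5.62 × 10^-3 / 0.0200 = 0.281 mol/L
Dilution factor = 100.0 / 25.3 = 3.953
[Ni2+]_stock = 0.281 × 3.953 = 1.11 mol/L

1.11 mol/L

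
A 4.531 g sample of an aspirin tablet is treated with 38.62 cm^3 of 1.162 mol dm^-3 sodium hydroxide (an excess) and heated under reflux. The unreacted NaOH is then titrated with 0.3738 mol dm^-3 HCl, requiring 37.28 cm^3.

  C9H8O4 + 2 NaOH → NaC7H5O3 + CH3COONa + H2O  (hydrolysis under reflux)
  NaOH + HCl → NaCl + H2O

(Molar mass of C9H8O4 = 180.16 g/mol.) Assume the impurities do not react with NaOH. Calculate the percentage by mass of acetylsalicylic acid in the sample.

61.51 %

n(NaOH) added = 0.03862 × 1.162 = 0.04488 mol
n(HCl) used in back-titration = 0.03728 × 0.3738 = 0.01394 mol
n(NaOH) left over = 0.01394 mol (1:1 ratio)
n(NaOH) consumed by analyte = 0.04488 − 0.01394 = 0.03094 mol
From the 1:2 ratio, n(C9H8O4) = 1/2 × 0.03094 = 0.01547 mol
mass of C9H8O4 = 0.01547 × 180.16 = 2.787 g
% C9H8O4 = 2.787 / 4.531 × 100 = 61.51 %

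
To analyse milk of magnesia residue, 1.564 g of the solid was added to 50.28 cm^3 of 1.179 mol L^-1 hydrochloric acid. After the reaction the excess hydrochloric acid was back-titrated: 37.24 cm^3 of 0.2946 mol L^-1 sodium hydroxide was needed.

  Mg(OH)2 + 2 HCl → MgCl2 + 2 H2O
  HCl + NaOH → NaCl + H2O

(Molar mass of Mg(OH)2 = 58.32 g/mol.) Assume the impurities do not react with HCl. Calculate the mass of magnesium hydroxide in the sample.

n(HCl) added = 0.05028 × 1.179 = 0.05928 mol
n(NaOH) used in back-titration = 0.03724 × 0.2946 = 0.01097 mol
n(HCl) left over = 0.01097 mol (1:1 ratio)
n(HCl) consumed by analyte = 0.05928 − 0.01097 = 0.04831 mol
From the 1:2 ratio, n(Mg(OH)2) = 1/2 × 0.04831 = 0.02415 mol
mass of Mg(OH)2 = 0.02415 × 58.32 = 1.409 g

1.409 g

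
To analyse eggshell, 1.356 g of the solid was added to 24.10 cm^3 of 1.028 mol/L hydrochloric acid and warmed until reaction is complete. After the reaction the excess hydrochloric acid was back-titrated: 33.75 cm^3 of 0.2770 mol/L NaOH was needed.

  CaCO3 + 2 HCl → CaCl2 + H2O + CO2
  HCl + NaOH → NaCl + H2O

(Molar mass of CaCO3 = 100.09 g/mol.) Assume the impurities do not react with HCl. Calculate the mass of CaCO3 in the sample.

n(HCl) added = 0.02410 × 1.028 = 0.02477 mol
n(NaOH) used in back-titration = 0.03375 × 0.2770 = 9.349 × 10^-3 mol
n(HCl) left over = 9.349 × 10^-3 mol (1:1 ratio)
n(HCl) consumed by analyte = 0.02477 − 9.349 × 10^-3 = 0.01543 mol
From the 1:2 ratio, n(CaCO3) = 1/2 × 0.01543 = 7.713 × 10^-3 mol
mass of CaCO3 = 7.713 × 10^-3 × 100.09 = 0.7720 g

0.7720 g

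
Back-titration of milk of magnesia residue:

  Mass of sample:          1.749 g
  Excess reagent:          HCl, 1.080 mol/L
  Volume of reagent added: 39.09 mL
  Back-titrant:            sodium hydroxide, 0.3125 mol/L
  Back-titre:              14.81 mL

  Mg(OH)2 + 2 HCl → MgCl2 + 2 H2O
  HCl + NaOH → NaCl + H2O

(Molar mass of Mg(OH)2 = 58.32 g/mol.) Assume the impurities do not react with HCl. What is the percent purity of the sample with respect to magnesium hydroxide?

62.67 %

n(HCl) added = 0.03909 × 1.080 = 0.04222 mol
n(NaOH) used in back-titration = 0.01481 × 0.3125 = 4.628 × 10^-3 mol
n(HCl) left over = 4.628 × 10^-3 mol (1:1 ratio)
n(HCl) consumed by analyte = 0.04222 − 4.628 × 10^-3 = 0.03759 mol
From the 1:2 ratio, n(Mg(OH)2) = 1/2 × 0.03759 = 0.01879 mol
mass of Mg(OH)2 = 0.01879 × 58.32 = 1.096 g
% Mg(OH)2 = 1.096 / 1.749 × 100 = 62.67 %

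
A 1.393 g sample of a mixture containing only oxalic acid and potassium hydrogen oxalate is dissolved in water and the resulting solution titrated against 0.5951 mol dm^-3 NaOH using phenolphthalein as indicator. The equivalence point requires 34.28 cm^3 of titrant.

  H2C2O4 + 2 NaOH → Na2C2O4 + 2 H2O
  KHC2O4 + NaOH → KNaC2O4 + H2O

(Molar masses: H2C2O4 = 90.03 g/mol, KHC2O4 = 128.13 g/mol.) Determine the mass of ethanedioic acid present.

n(NaOH) = 0.03428 × 0.5951 = 0.02040 mol
Let x = n(H2C2O4), y = n(KHC2O4).
Titrant: 2x + 1y = 0.02040;  mass: 90.03x + 128.13y = 1.393
Solving, x = 7.344 × 10^-3 mol, y = 5.711 × 10^-3 mol
mass of H2C2O4 = 7.344 × 10^-3 × 90.03 = 0.6612 g

0.6612 g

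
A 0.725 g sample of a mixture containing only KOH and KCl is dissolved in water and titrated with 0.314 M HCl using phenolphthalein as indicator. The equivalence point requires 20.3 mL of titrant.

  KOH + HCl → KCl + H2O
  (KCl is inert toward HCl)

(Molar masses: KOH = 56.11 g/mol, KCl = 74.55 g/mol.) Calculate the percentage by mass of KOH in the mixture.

49.3 %

n(HCl) = 0.0203 × 0.314 = 6.37 × 10^-3 mol
Let x = n(KOH), y = n(KCl).
Titrant: 1x = 6.37 × 10^-3;  mass: 56.11x + 74.55y = 0.725
Solving, x = 6.37 × 10^-3 mol, y = 4.93 × 10^-3 mol
mass of KOH = 6.37 × 10^-3 × 56.11 = 0.358 g
% KOH = 0.358 / 0.725 × 100 = 49.3 %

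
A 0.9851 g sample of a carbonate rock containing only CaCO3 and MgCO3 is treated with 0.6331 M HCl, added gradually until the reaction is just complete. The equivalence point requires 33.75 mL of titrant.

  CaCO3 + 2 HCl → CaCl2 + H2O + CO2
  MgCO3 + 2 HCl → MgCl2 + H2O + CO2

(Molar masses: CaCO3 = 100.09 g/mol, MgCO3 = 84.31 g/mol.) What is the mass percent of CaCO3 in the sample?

54.32 %

n(HCl) = 0.03375 × 0.6331 = 0.02137 mol
Let x = n(CaCO3), y = n(MgCO3).
Titrant: 2x + 2y = 0.02137;  mass: 100.09x + 84.31y = 0.9851
Solving, x = 5.347 × 10^-3 mol, y = 5.337 × 10^-3 mol
mass of CaCO3 = 5.347 × 10^-3 × 100.09 = 0.5351 g
% CaCO3 = 0.5351 / 0.9851 × 100 = 54.32 %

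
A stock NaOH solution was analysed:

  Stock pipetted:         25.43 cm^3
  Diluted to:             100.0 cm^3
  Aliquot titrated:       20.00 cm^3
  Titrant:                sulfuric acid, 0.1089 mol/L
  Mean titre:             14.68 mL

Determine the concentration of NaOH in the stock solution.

0.6286 mol/L

2 NaOH + H2SO4 → Na2SO4 + 2 H2O
n(H2SO4) = 0.01468 × 0.1089 = 1.599 × 10^-3 mol
From the 2:1 ratio, n(NaOH) in the aliquot = 2/1 × 1.599 × 10^-3 = 3.197 × 10^-3 mol
[NaOH]_dilute = 3.197 × 10^-3 / 0.02000 = 0.1599 mol/L
Dilution factor = 100.0 / 25.43 = 3.932
[NaOH]_stock = 0.1599 × 3.932 = 0.6286 mol/L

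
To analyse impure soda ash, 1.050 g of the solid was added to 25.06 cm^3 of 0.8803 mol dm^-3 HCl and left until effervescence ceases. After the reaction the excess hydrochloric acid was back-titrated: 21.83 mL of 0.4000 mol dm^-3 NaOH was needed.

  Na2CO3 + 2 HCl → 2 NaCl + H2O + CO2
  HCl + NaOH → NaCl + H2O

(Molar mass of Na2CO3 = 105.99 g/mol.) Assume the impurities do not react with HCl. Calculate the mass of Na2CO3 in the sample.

0.7063 g

n(HCl) added = 0.02506 × 0.8803 = 0.02206 mol
n(NaOH) used in back-titration = 0.02183 × 0.4000 = 8.732 × 10^-3 mol
n(HCl) left over = 8.732 × 10^-3 mol (1:1 ratio)
n(HCl) consumed by analyte = 0.02206 − 8.732 × 10^-3 = 0.01333 mol
From the 1:2 ratio, n(Na2CO3) = 1/2 × 0.01333 = 6.664 × 10^-3 mol
mass of Na2CO3 = 6.664 × 10^-3 × 105.99 = 0.7063 g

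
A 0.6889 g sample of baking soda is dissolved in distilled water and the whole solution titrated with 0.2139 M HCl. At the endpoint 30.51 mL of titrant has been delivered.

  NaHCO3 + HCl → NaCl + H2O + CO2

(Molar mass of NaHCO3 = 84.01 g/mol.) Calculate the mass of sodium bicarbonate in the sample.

0.5483 g

n(HCl) = 0.03051 L × 0.2139 mol/L = 6.526 × 10^-3 mol
n(NaHCO3) = 6.526 × 10^-3 mol (1:1 ratio)
mass of NaHCO3 = 6.526 × 10^-3 × 84.01 g/mol = 0.5483 g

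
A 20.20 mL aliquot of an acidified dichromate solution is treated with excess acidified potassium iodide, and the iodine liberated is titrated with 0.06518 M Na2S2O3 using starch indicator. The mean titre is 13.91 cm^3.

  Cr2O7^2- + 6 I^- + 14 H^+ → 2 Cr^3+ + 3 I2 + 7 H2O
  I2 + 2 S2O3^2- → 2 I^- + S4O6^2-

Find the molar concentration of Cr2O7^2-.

0.007481 M

n(S2O3^2-) = 0.01391 × 0.06518 = 9.067 × 10^-4 mol
n(I2) = n(S2O3^2-)/2 = 4.533 × 10^-4 mol
From the 1:3 ratio, n(Cr2O7^2-) in the aliquot = 1/3 × 4.533 × 10^-4 = 1.511 × 10^-4 mol
[Cr2O7^2-] = 1.511 × 10^-4 / 0.02020 = 0.007481 mol/L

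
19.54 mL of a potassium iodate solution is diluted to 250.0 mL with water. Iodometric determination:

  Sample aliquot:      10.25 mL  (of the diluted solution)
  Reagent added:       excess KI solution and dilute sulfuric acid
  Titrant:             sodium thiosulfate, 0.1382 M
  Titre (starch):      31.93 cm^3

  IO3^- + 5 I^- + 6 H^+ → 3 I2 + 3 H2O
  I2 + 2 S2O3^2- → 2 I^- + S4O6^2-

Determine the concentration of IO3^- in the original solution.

n(S2O3^2-) = 0.03193 × 0.1382 = 4.413 × 10^-3 mol
n(I2) = n(S2O3^2-)/2 = 2.206 × 10^-3 mol
From the 1:3 ratio, n(IO3^-) in the aliquot = 1/3 × 2.206 × 10^-3 = 7.355 × 10^-4 mol
[IO3^-]_dilute = 7.355 × 10^-4 / 0.01025 = 0.07175 mol/L
[IO3^-]_original = 0.07175 × 250.0/19.54 = 0.9180 mol/L

0.9180 M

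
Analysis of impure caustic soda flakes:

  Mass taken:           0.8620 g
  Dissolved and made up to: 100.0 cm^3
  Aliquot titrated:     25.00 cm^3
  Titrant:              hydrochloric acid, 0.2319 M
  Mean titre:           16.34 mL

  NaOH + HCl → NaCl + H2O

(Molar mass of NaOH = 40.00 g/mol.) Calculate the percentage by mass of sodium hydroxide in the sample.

70.33 %

n(HCl) per titration = 0.01634 × 0.2319 = 3.789 × 10^-3 mol
n(NaOH) in each aliquot = 3.789 × 10^-3 mol (1:1 ratio)
n(NaOH) in the whole flask = 3.789 × 10^-3 × 100.0/25.00 = 0.01516 mol
mass of NaOH = 0.01516 × 40.00 = 0.6063 g
% NaOH = 0.6063 / 0.8620 × 100 = 70.33 %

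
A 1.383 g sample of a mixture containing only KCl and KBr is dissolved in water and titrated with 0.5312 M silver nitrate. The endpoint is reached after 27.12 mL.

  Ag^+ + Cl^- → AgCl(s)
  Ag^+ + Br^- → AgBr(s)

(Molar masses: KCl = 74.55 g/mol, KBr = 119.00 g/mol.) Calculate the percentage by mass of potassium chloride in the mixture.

n(AgNO3) = 0.02712 × 0.5312 = 0.01441 mol
Let x = n(KCl), y = n(KBr).
Titrant: 1x + 1y = 0.01441;  mass: 74.55x + 119.00y = 1.383
Solving, x = 7.454 × 10^-3 mol, y = 6.952 × 10^-3 mol
mass of KCl = 7.454 × 10^-3 × 74.55 = 0.5557 g
% KCl = 0.5557 / 1.383 × 100 = 40.18 %

40.18 %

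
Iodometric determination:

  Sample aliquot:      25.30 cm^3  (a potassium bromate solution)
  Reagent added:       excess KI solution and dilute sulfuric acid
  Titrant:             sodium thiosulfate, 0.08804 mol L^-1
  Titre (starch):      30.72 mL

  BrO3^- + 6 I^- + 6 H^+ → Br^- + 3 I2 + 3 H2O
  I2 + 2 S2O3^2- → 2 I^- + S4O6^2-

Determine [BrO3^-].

n(S2O3^2-) = 0.03072 × 0.08804 = 2.705 × 10^-3 mol
n(I2) = n(S2O3^2-)/2 = 1.352 × 10^-3 mol
From the 1:3 ratio, n(BrO3^-) in the aliquot = 1/3 × 1.352 × 10^-3 = 4.508 × 10^-4 mol
[BrO3^-] = 4.508 × 10^-4 / 0.02530 = 0.01782 mol/L

0.01782 mol/L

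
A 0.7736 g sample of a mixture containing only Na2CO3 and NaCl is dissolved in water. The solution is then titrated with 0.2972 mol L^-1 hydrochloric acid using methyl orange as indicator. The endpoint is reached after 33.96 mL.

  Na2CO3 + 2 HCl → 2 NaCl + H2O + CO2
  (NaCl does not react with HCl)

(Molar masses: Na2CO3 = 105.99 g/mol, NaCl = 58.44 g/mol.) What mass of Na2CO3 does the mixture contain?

0.5349 g

n(HCl) = 0.03396 × 0.2972 = 0.01009 mol
Let x = n(Na2CO3), y = n(NaCl).
Titrant: 2x = 0.01009;  mass: 105.99x + 58.44y = 0.7736
Solving, x = 5.046 × 10^-3 mol, y = 4.085 × 10^-3 mol
mass of Na2CO3 = 5.046 × 10^-3 × 105.99 = 0.5349 g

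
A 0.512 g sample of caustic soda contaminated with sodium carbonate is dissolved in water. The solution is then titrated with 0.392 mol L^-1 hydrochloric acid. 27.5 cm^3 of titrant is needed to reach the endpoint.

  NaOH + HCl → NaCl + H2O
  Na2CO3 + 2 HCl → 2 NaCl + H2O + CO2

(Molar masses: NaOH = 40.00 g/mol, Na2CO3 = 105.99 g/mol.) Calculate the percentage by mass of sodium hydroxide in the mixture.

n(HCl) = 0.0275 × 0.392 = 0.0108 mol
Let x = n(NaOH), y = n(Na2CO3).
Titrant: 1x + 2y = 0.0108;  mass: 40.00x + 105.99y = 0.512
Solving, x = 4.56 × 10^-3 mol, y = 3.11 × 10^-3 mol
mass of NaOH = 4.56 × 10^-3 × 40.00 = 0.182 g
% NaOH = 0.182 / 0.512 × 100 = 35.6 %

35.6 %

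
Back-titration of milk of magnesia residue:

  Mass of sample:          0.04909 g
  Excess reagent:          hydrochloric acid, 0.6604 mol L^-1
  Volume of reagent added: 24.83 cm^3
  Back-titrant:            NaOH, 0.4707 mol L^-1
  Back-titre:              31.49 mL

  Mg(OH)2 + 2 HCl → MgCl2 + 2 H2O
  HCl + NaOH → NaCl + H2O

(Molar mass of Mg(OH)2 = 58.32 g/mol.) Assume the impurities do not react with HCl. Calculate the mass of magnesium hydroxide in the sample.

0.04594 g

n(HCl) added = 0.02483 × 0.6604 = 0.01640 mol
n(NaOH) used in back-titration = 0.03149 × 0.4707 = 0.01482 mol
n(HCl) left over = 0.01482 mol (1:1 ratio)
n(HCl) consumed by analyte = 0.01640 − 0.01482 = 1.575 × 10^-3 mol
From the 1:2 ratio, n(Mg(OH)2) = 1/2 × 1.575 × 10^-3 = 7.877 × 10^-4 mol
mass of Mg(OH)2 = 7.877 × 10^-4 × 58.32 = 0.04594 g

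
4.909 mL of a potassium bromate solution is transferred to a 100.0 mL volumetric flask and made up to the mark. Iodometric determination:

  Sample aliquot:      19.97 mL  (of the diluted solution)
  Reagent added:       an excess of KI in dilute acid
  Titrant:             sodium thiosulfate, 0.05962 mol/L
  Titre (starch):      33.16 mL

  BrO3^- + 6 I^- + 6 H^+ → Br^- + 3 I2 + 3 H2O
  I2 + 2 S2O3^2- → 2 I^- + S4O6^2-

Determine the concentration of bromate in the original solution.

n(S2O3^2-) = 0.03316 × 0.05962 = 1.977 × 10^-3 mol
n(I2) = n(S2O3^2-)/2 = 9.885 × 10^-4 mol
From the 1:3 ratio, n(BrO3^-) in the aliquot = 1/3 × 9.885 × 10^-4 = 3.295 × 10^-4 mol
[BrO3^-]_dilute = 3.295 × 10^-4 / 0.01997 = 0.01650 mol/L
[BrO3^-]_original = 0.01650 × 100.0/4.909 = 0.3361 mol/L

0.3361 mol/L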